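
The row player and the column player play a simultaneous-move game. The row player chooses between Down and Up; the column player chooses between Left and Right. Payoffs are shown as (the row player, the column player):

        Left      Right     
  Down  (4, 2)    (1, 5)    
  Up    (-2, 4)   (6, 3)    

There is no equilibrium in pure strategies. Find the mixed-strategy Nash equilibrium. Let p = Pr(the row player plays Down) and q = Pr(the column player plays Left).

In a mixed equilibrium the column player is indifferent between Left and Right; this condition fixes p.
  the column player's expected payoff from Left: p·2 + (1−p)·4 = -2p + 4
  the column player's expected payoff from Right: p·5 + (1−p)·3 = 2p + 3
  -2p + 4 = 2p + 3  ⇒  -4p = -1  ⇒  p = 1/4.
In a mixed equilibrium the row player is indifferent between Down and Up; this condition fixes q.
  the row player's expected payoff from Down: q·4 + (1−q)·1 = 3q + 1
  the row player's expected payoff from Up: q·(-2) + (1−q)·6 = -8q + 6
  3q + 1 = -8q + 6  ⇒  11q = 5  ⇒  q = 5/11.

p = 1/4, q = 5/11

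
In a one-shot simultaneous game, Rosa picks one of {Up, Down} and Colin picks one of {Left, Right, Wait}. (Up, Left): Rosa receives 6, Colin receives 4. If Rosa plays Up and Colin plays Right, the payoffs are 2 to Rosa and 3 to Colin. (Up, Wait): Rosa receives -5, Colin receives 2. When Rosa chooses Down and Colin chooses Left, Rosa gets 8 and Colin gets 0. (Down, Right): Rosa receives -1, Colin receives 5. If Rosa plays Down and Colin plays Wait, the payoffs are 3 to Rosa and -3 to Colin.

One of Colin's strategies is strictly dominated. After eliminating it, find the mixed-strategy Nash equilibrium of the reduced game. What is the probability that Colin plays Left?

Colin's strategy Wait is strictly dominated by Left: 4 > 2 and 0 > -3. Eliminate Wait.
In a mixed equilibrium Rosa is indifferent between Up and Down; this condition fixes q.
  Rosa's payoff from Up: q·6 + (1−q)·2 = 4q + 2
  Rosa's payoff from Down: q·8 + (1−q)·(-1) = 9q - 1
  4q + 2 = 9q - 1  ⇒  -5q = -3  ⇒  q = 3/5.

q = 3/5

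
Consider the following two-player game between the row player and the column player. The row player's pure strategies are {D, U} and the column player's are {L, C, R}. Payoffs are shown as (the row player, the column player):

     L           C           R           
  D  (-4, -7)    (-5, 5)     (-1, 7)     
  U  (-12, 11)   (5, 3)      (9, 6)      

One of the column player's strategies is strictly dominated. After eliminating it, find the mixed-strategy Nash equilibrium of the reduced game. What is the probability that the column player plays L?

The column player's strategy C is strictly dominated by R: 7 > 5 and 6 > 3. Eliminate C.
Set the row player's expected payoff from D equal to that from U:
  the row player's payoff from D: q·(-4) + (1−q)·(-1) = -3q - 1
  the row player's payoff from U: q·(-12) + (1−q)·9 = -21q + 9
  -3q - 1 = -21q + 9  ⇒  18q = 10  ⇒  q = 5/9.

q = 5/9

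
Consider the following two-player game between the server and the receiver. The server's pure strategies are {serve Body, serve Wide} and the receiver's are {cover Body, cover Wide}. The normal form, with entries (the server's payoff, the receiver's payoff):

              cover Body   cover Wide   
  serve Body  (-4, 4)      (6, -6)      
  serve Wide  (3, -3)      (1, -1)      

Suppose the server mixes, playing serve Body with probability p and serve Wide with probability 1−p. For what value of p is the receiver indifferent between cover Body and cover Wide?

The server's mix must leave the receiver indifferent between cover Body and cover Wide.
  the receiver's payoff to cover Body: p·4 + (1−p)·(-3) = 7p - 3
  the receiver's payoff to cover Wide: p·(-6) + (1−p)·(-1) = -5p - 1
  7p - 3 = -5p - 1  ⇒  12p = 2  ⇒  p = 1/6.

p = 1/6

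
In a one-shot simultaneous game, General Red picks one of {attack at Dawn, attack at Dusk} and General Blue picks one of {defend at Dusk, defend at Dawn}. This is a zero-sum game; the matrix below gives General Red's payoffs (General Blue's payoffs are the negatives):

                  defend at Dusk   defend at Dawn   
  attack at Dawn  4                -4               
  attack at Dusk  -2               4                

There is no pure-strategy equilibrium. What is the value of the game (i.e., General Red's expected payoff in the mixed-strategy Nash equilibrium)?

v = 4/7

For General Red to be willing to mix, General Red must be indifferent between attack at Dawn and attack at Dusk, which pins down General Blue's mix.
  General Red's payoff from attack at Dawn: q·4 + (1−q)·(-4) = 8q - 4
  General Red's payoff from attack at Dusk: q·(-2) + (1−q)·4 = -6q + 4
  8q - 4 = -6q + 4  ⇒  14q = 8  ⇒  q = 4/7.
The value is General Red's expected payoff against this mix (using attack at Dawn): (4/7)·4 + (3/7)·(-4) = 4/7.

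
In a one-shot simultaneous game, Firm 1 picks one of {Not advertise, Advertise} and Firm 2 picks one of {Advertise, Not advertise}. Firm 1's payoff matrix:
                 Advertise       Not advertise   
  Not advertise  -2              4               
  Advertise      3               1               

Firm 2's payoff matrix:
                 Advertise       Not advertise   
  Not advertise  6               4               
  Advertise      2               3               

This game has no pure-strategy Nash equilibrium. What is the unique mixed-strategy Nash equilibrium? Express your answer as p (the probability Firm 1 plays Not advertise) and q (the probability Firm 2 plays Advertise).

Firm 1's mix must leave Firm 2 indifferent between Advertise and Not advertise.
  Firm 2's payoff from Advertise: p·6 + (1−p)·2 = 4p + 2
  Firm 2's payoff from Not advertise: p·4 + (1−p)·3 = p + 3
  4p + 2 = p + 3  ⇒  3p = 1  ⇒  p = 1/3.
Firm 2's mix must leave Firm 1 indifferent between Not advertise and Advertise.
  Firm 1's payoff to Not advertise: q·(-2) + (1−q)·4 = -6q + 4
  Firm 1's payoff to Advertise: q·3 + (1−q)·1 = 2q + 1
  -6q + 4 = 2q + 1  ⇒  -8q = -3  ⇒  q = 3/8.

p = 1/3, q = 3/8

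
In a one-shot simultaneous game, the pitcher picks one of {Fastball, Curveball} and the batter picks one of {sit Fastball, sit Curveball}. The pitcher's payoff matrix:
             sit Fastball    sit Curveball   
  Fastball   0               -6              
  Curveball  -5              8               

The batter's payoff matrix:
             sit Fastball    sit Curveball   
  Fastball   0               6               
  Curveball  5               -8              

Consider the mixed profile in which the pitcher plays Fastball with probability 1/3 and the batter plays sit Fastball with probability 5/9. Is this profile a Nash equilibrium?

No

Given the pitcher's mix p = 1/3, the batter's payoff from sit Fastball is 10/3 but from sit Curveball is -10/3. The batter strictly prefers sit Fastball, so the batter would not mix.
So the proposed profile is not a Nash equilibrium.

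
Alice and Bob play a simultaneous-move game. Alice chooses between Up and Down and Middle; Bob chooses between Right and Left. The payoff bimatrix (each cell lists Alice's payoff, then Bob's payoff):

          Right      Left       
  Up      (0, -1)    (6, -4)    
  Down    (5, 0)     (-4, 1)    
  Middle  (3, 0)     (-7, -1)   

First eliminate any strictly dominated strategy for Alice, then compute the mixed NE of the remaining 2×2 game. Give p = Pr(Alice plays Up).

p = 1/4

Alice's strategy Middle is strictly dominated by Down: 5 > 3 and -4 > -7. Eliminate Middle.
Alice's mix must leave Bob indifferent between Right and Left.
  Bob's payoff to Right: p·(-1) + (1−p)·0 = -p
  Bob's payoff to Left: p·(-4) + (1−p)·1 = -5p + 1
  -p = -5p + 1  ⇒  4p = 1  ⇒  p = 1/4.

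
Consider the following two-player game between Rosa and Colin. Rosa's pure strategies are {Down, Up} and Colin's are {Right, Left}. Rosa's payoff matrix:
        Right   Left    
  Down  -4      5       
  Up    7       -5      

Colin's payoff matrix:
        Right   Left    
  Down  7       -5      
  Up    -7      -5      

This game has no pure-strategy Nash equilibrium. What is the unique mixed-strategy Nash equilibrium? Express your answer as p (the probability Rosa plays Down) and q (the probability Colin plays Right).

p = 1/7, q = 10/21

Colin's indifference between Right and Left determines Rosa's mixing probability p:
  Colin's payoff from Right: p·7 + (1−p)·(-7) = 14p - 7
  Colin's payoff from Left: p·(-5) + (1−p)·(-5) = -5
  14p - 7 = -5  ⇒  14p = 2  ⇒  p = 1/7.
Set Rosa's expected payoff from Down equal to that from Up:
  Rosa's payoff to Down: q·(-4) + (1−q)·5 = -9q + 5
  Rosa's payoff to Up: q·7 + (1−q)·(-5) = 12q - 5
  -9q + 5 = 12q - 5  ⇒  -21q = -10  ⇒  q = 10/21.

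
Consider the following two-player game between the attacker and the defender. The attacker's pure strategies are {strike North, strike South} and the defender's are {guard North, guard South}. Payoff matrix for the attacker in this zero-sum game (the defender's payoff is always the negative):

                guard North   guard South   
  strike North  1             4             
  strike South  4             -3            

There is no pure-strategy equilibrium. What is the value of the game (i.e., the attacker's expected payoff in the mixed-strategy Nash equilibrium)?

v = 19/10

The defender's mix must leave the attacker indifferent between strike North and strike South.
  the attacker's payoff from strike North: q·1 + (1−q)·4 = -3q + 4
  the attacker's payoff from strike South: q·4 + (1−q)·(-3) = 7q - 3
  -3q + 4 = 7q - 3  ⇒  -10q = -7  ⇒  q = 7/10.
The value is the attacker's expected payoff against this mix (using strike North): (7/10)·1 + (3/10)·4 = 19/10.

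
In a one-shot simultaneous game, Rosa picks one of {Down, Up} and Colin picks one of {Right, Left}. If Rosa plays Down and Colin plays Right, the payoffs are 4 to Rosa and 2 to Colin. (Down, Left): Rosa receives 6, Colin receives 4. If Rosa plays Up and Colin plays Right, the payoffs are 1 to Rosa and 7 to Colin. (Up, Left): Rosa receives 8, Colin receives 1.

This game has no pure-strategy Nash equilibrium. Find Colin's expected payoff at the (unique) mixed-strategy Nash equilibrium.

Rosa's mix must leave Colin indifferent between Right and Left.
  Colin's expected payoff from Right: p·2 + (1−p)·7 = -5p + 7
  Colin's expected payoff from Left: p·4 + (1−p)·1 = 3p + 1
  -5p + 7 = 3p + 1  ⇒  -8p = -6  ⇒  p = 3/4.
At equilibrium Colin is indifferent across columns, so Colin's payoff equals the payoff from Right: (3/4)·2 + (1/4)·7 = 13/4.

13/4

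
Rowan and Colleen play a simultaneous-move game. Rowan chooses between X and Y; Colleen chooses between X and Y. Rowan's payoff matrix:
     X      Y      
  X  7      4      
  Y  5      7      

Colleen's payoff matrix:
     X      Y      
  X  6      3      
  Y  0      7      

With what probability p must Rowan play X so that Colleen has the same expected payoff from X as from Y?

For Colleen to be willing to mix, Colleen must be indifferent between X and Y, which pins down Rowan's mix.
  Colleen's expected payoff from X: p·6 + (1−p)·0 = 6p
  Colleen's expected payoff from Y: p·3 + (1−p)·7 = -4p + 7
  6p = -4p + 7  ⇒  10p = 7  ⇒  p = 7/10.

p = 7/10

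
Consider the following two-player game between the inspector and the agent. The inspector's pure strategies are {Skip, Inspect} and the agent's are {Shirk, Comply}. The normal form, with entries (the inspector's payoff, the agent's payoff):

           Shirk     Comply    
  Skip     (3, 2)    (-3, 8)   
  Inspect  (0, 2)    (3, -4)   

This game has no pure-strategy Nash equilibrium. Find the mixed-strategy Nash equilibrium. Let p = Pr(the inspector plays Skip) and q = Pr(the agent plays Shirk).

p = 1/2, q = 2/3

The inspector's mix must leave the agent indifferent between Shirk and Comply.
  the agent's payoff to Shirk: p·2 + (1−p)·2 = 2
  the agent's payoff to Comply: p·8 + (1−p)·(-4) = 12p - 4
  2 = 12p - 4  ⇒  -12p = -6  ⇒  p = 1/2.
The inspector's indifference between Skip and Inspect determines the agent's mixing probability q:
  the inspector's expected payoff from Skip: q·3 + (1−q)·(-3) = 6q - 3
  the inspector's expected payoff from Inspect: q·0 + (1−q)·3 = -3q + 3
  6q - 3 = -3q + 3  ⇒  9q = 6  ⇒  q = 2/3.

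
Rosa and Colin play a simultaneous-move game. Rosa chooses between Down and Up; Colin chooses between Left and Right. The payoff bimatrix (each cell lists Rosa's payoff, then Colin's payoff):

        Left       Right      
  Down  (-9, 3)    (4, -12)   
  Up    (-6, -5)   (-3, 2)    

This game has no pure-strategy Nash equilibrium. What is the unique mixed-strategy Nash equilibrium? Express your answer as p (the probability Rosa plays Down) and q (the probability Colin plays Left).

p = 7/22, q = 7/10

Set Colin's expected payoff from Left equal to that from Right:
  Colin's expected payoff from Left: p·3 + (1−p)·(-5) = 8p - 5
  Colin's expected payoff from Right: p·(-12) + (1−p)·2 = -14p + 2
  8p - 5 = -14p + 2  ⇒  22p = 7  ⇒  p = 7/22.
Rosa's indifference between Down and Up determines Colin's mixing probability q:
  Rosa's payoff to Down: q·(-9) + (1−q)·4 = -13q + 4
  Rosa's payoff to Up: q·(-6) + (1−q)·(-3) = -3q - 3
  -13q + 4 = -3q - 3  ⇒  -10q = -7  ⇒  q = 7/10.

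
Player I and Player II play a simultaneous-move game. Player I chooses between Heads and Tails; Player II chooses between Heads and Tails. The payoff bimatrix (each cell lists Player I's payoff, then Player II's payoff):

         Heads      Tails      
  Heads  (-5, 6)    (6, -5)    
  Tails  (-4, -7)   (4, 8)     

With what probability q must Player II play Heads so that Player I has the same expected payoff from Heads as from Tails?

Set Player I's expected payoff from Heads equal to that from Tails:
  Player I's payoff to Heads: q·(-5) + (1−q)·6 = -11q + 6
  Player I's payoff to Tails: q·(-4) + (1−q)·4 = -8q + 4
  -11q + 6 = -8q + 4  ⇒  -3q = -2  ⇒  q = 2/3.

q = 2/3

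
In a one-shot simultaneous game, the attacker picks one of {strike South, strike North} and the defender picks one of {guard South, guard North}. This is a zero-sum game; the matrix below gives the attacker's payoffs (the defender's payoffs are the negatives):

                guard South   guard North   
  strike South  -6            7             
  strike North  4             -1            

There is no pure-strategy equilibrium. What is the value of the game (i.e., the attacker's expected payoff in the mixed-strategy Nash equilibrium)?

The defender's mix must leave the attacker indifferent between strike South and strike North.
  the attacker's payoff to strike South: q·(-6) + (1−q)·7 = -13q + 7
  the attacker's payoff to strike North: q·4 + (1−q)·(-1) = 5q - 1
  -13q + 7 = 5q - 1  ⇒  -18q = -8  ⇒  q = 4/9.
The value is the attacker's expected payoff against this mix (using strike South): (4/9)·(-6) + (5/9)·7 = 11/9.

v = 11/9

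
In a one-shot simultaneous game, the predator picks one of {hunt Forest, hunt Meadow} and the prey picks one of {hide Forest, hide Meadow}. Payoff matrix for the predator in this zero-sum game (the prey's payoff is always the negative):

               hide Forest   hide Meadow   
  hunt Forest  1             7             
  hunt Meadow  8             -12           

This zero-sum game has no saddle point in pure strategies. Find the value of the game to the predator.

v = 34/13

The predator's indifference between hunt Forest and hunt Meadow determines the prey's mixing probability q:
  the predator's payoff from hunt Forest: q·1 + (1−q)·7 = -6q + 7
  the predator's payoff from hunt Meadow: q·8 + (1−q)·(-12) = 20q - 12
  -6q + 7 = 20q - 12  ⇒  -26q = -19  ⇒  q = 19/26.
The value is the predator's expected payoff against this mix (using hunt Forest): (19/26)·1 + (7/26)·7 = 34/13.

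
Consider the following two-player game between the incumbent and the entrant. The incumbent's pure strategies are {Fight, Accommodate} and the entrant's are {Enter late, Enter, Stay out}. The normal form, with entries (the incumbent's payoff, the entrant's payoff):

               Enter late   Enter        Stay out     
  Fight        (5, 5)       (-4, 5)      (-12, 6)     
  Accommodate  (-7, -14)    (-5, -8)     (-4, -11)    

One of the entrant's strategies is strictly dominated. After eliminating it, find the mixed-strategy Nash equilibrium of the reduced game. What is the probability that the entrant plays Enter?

The entrant's strategy Enter late is strictly dominated by Stay out: 6 > 5 and -11 > -14. Eliminate Enter late.
In a mixed equilibrium the incumbent is indifferent between Fight and Accommodate; this condition fixes q.
  the incumbent's payoff from Fight: q·(-4) + (1−q)·(-12) = 8q - 12
  the incumbent's payoff from Accommodate: q·(-5) + (1−q)·(-4) = -q - 4
  8q - 12 = -q - 4  ⇒  9q = 8  ⇒  q = 8/9.

q = 8/9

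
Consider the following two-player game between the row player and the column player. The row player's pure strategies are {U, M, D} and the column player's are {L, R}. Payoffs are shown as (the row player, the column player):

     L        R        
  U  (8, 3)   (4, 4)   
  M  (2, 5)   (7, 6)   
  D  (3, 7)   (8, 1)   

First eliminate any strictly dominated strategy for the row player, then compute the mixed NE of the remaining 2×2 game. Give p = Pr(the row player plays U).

p = 6/7

The row player's strategy M is strictly dominated by D: 3 > 2 and 8 > 7. Eliminate M.
The column player's indifference between L and R determines the row player's mixing probability p:
  the column player's payoff to L: p·3 + (1−p)·7 = -4p + 7
  the column player's payoff to R: p·4 + (1−p)·1 = 3p + 1
  -4p + 7 = 3p + 1  ⇒  -7p = -6  ⇒  p = 6/7.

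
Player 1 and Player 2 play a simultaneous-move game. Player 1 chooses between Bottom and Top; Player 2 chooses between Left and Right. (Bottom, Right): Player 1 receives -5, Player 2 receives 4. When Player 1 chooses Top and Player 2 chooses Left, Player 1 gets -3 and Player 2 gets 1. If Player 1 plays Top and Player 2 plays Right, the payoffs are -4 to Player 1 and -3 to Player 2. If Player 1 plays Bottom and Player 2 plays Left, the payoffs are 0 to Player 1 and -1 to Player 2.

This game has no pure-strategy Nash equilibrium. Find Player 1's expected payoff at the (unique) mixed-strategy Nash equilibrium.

-15/4

Player 1's indifference between Bottom and Top determines Player 2's mixing probability q:
  Player 1's expected payoff from Bottom: q·0 + (1−q)·(-5) = 5q - 5
  Player 1's expected payoff from Top: q·(-3) + (1−q)·(-4) = q - 4
  5q - 5 = q - 4  ⇒  4q = 1  ⇒  q = 1/4.
At equilibrium Player 1 is indifferent across rows, so Player 1's payoff equals the payoff from Bottom: (1/4)·0 + (3/4)·(-5) = -15/4.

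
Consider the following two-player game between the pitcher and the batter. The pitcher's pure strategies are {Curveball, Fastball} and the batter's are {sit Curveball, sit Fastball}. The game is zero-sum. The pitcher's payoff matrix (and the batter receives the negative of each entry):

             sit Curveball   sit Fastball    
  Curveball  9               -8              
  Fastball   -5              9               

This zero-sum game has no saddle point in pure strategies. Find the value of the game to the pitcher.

For the pitcher to be willing to mix, the pitcher must be indifferent between Curveball and Fastball, which pins down the batter's mix.
  the pitcher's expected payoff from Curveball: q·9 + (1−q)·(-8) = 17q - 8
  the pitcher's expected payoff from Fastball: q·(-5) + (1−q)·9 = -14q + 9
  17q - 8 = -14q + 9  ⇒  31q = 17  ⇒  q = 17/31.
The value is the pitcher's expected payoff against this mix (using Curveball): (17/31)·9 + (14/31)·(-8) = 41/31.

v = 41/31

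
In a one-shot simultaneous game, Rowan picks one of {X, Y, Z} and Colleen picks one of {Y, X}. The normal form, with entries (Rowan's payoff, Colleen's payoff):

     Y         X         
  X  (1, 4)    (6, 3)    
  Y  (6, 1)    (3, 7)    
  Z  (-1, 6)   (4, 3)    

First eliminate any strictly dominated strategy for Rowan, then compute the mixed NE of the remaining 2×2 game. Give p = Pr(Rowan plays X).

p = 6/7

Rowan's strategy Z is strictly dominated by X: 1 > -1 and 6 > 4. Eliminate Z.
In a mixed equilibrium Colleen is indifferent between Y and X; this condition fixes p.
  Colleen's payoff from Y: p·4 + (1−p)·1 = 3p + 1
  Colleen's payoff from X: p·3 + (1−p)·7 = -4p + 7
  3p + 1 = -4p + 7  ⇒  7p = 6  ⇒  p = 6/7.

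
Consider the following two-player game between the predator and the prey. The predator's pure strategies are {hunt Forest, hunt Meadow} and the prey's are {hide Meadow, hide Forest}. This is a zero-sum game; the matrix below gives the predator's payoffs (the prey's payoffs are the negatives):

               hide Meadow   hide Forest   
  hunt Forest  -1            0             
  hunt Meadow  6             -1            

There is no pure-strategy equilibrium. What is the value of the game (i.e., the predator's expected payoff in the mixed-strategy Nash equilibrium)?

In a mixed equilibrium the predator is indifferent between hunt Forest and hunt Meadow; this condition fixes q.
  the predator's expected payoff from hunt Forest: q·(-1) + (1−q)·0 = -q
  the predator's expected payoff from hunt Meadow: q·6 + (1−q)·(-1) = 7q - 1
  -q = 7q - 1  ⇒  -8q = -1  ⇒  q = 1/8.
The value is the predator's expected payoff against this mix (using hunt Forest): (1/8)·(-1) + (7/8)·0 = -1/8.

v = -1/8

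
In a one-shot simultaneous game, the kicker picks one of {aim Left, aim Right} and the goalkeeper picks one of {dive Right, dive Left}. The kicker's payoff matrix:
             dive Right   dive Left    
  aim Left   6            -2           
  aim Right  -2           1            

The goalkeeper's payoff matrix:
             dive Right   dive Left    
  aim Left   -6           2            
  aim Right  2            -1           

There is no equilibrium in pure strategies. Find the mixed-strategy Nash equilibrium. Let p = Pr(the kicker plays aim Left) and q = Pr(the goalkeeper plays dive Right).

For the goalkeeper to be willing to mix, the goalkeeper must be indifferent between dive Right and dive Left, which pins down the kicker's mix.
  the goalkeeper's expected payoff from dive Right: p·(-6) + (1−p)·2 = -8p + 2
  the goalkeeper's expected payoff from dive Left: p·2 + (1−p)·(-1) = 3p - 1
  -8p + 2 = 3p - 1  ⇒  -11p = -3  ⇒  p = 3/11.
Set the kicker's expected payoff from aim Left equal to that from aim Right:
  the kicker's payoff to aim Left: q·6 + (1−q)·(-2) = 8q - 2
  the kicker's payoff to aim Right: q·(-2) + (1−q)·1 = -3q + 1
  8q - 2 = -3q + 1  ⇒  11q = 3  ⇒  q = 3/11.

p = 3/11, q = 3/11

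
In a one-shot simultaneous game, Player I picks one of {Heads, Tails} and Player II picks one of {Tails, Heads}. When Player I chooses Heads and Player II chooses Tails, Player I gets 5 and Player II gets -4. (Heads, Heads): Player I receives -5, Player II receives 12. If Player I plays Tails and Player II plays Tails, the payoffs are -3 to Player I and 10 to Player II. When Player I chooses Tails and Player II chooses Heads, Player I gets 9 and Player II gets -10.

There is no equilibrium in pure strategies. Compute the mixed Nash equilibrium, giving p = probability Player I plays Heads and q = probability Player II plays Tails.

Set Player II's expected payoff from Tails equal to that from Heads:
  Player II's payoff from Tails: p·(-4) + (1−p)·10 = -14p + 10
  Player II's payoff from Heads: p·12 + (1−p)·(-10) = 22p - 10
  -14p + 10 = 22p - 10  ⇒  -36p = -20  ⇒  p = 5/9.
For Player I to be willing to mix, Player I must be indifferent between Heads and Tails, which pins down Player II's mix.
  Player I's expected payoff from Heads: q·5 + (1−q)·(-5) = 10q - 5
  Player I's expected payoff from Tails: q·(-3) + (1−q)·9 = -12q + 9
  10q - 5 = -12q + 9  ⇒  22q = 14  ⇒  q = 7/11.

p = 5/9, q = 7/11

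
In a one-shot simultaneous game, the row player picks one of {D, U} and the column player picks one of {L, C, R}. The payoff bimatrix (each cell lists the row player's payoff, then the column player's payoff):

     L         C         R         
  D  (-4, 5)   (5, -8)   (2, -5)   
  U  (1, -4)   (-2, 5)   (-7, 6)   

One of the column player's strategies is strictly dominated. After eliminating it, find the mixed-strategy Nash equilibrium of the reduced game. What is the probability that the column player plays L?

The column player's strategy C is strictly dominated by R: -5 > -8 and 6 > 5. Eliminate C.
For the row player to be willing to mix, the row player must be indifferent between D and U, which pins down the column player's mix.
  the row player's expected payoff from D: q·(-4) + (1−q)·2 = -6q + 2
  the row player's expected payoff from U: q·1 + (1−q)·(-7) = 8q - 7
  -6q + 2 = 8q - 7  ⇒  -14q = -9  ⇒  q = 9/14.

q = 9/14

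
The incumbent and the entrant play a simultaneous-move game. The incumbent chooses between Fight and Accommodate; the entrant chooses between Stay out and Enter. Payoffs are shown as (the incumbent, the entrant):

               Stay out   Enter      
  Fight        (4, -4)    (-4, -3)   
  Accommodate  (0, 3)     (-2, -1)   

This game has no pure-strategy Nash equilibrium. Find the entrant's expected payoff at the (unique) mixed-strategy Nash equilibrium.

The entrant's indifference between Stay out and Enter determines the incumbent's mixing probability p:
  the entrant's expected payoff from Stay out: p·(-4) + (1−p)·3 = -7p + 3
  the entrant's expected payoff from Enter: p·(-3) + (1−p)·(-1) = -2p - 1
  -7p + 3 = -2p - 1  ⇒  -5p = -4  ⇒  p = 4/5.
At equilibrium the entrant is indifferent across columns, so the entrant's payoff equals the payoff from Stay out: (4/5)·(-4) + (1/5)·3 = -13/5.

-13/5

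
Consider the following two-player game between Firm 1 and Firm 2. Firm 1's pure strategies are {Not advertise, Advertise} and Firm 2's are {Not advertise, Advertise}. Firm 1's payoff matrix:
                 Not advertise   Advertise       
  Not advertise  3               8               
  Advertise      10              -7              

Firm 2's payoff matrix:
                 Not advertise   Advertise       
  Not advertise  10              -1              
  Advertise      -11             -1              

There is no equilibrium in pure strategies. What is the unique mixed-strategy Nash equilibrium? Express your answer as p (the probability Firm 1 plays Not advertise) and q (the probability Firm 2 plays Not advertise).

Firm 1's mix must leave Firm 2 indifferent between Not advertise and Advertise.
  Firm 2's expected payoff from Not advertise: p·10 + (1−p)·(-11) = 21p - 11
  Firm 2's expected payoff from Advertise: p·(-1) + (1−p)·(-1) = -1
  21p - 11 = -1  ⇒  21p = 10  ⇒  p = 10/21.
Firm 1's indifference between Not advertise and Advertise determines Firm 2's mixing probability q:
  Firm 1's payoff to Not advertise: q·3 + (1−q)·8 = -5q + 8
  Firm 1's payoff to Advertise: q·10 + (1−q)·(-7) = 17q - 7
  -5q + 8 = 17q - 7  ⇒  -22q = -15  ⇒  q = 15/22.

p = 10/21, q = 15/22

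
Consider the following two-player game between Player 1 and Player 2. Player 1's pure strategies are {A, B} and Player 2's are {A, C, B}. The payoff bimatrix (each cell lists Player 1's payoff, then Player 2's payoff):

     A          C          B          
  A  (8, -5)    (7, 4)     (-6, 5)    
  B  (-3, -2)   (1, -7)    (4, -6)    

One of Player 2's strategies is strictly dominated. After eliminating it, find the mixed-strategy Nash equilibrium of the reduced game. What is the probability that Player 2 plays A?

Player 2's strategy C is strictly dominated by B: 5 > 4 and -6 > -7. Eliminate C.
Set Player 1's expected payoff from A equal to that from B:
  Player 1's payoff to A: q·8 + (1−q)·(-6) = 14q - 6
  Player 1's payoff to B: q·(-3) + (1−q)·4 = -7q + 4
  14q - 6 = -7q + 4  ⇒  21q = 10  ⇒  q = 10/21.

q = 10/21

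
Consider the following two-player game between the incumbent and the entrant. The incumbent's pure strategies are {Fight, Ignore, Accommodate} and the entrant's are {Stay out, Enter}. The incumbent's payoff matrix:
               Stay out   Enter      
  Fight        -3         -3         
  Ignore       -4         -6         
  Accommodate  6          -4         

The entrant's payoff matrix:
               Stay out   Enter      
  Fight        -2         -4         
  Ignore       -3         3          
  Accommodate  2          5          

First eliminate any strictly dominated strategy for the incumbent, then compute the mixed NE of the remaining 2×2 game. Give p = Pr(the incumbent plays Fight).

p = 3/5

The incumbent's strategy Ignore is strictly dominated by Fight: -3 > -4 and -3 > -6. Eliminate Ignore.
In a mixed equilibrium the entrant is indifferent between Stay out and Enter; this condition fixes p.
  the entrant's expected payoff from Stay out: p·(-2) + (1−p)·2 = -4p + 2
  the entrant's expected payoff from Enter: p·(-4) + (1−p)·5 = -9p + 5
  -4p + 2 = -9p + 5  ⇒  5p = 3  ⇒  p = 3/5.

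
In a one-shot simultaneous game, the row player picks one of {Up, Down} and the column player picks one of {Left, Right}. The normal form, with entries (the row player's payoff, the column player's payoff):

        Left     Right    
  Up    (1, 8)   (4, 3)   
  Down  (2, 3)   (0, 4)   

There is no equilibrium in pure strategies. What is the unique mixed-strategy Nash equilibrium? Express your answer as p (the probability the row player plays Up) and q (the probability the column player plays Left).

The column player's indifference between Left and Right determines the row player's mixing probability p:
  the column player's payoff from Left: p·8 + (1−p)·3 = 5p + 3
  the column player's payoff from Right: p·3 + (1−p)·4 = -p + 4
  5p + 3 = -p + 4  ⇒  6p = 1  ⇒  p = 1/6.
The row player's indifference between Up and Down determines the column player's mixing probability q:
  the row player's expected payoff from Up: q·1 + (1−q)·4 = -3q + 4
  the row player's expected payoff from Down: q·2 + (1−q)·0 = 2q
  -3q + 4 = 2q  ⇒  -5q = -4  ⇒  q = 4/5.

p = 1/6, q = 4/5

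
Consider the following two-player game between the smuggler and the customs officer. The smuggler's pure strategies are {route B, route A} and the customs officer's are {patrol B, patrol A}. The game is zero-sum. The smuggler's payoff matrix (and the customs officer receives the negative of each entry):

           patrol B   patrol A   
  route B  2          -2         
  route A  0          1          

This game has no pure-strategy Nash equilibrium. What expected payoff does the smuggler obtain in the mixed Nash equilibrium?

2/5

The customs officer's mix must leave the smuggler indifferent between route B and route A.
  the smuggler's payoff from route B: q·2 + (1−q)·(-2) = 4q - 2
  the smuggler's payoff from route A: q·0 + (1−q)·1 = -q + 1
  4q - 2 = -q + 1  ⇒  5q = 3  ⇒  q = 3/5.
At equilibrium the smuggler is indifferent across rows, so the smuggler's payoff equals the payoff from route B: (3/5)·2 + (2/5)·(-2) = 2/5.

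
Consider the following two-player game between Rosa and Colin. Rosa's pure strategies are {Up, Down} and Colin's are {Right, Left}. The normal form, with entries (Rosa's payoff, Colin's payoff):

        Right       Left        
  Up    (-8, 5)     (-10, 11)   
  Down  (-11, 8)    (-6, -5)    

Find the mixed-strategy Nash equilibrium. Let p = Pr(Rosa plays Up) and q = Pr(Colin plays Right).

p = 13/19, q = 4/7

Set Colin's expected payoff from Right equal to that from Left:
  Colin's payoff from Right: p·5 + (1−p)·8 = -3p + 8
  Colin's payoff from Left: p·11 + (1−p)·(-5) = 16p - 5
  -3p + 8 = 16p - 5  ⇒  -19p = -13  ⇒  p = 13/19.
Colin's mix must leave Rosa indifferent between Up and Down.
  Rosa's payoff from Up: q·(-8) + (1−q)·(-10) = 2q - 10
  Rosa's payoff from Down: q·(-11) + (1−q)·(-6) = -5q - 6
  2q - 10 = -5q - 6  ⇒  7q = 4  ⇒  q = 4/7.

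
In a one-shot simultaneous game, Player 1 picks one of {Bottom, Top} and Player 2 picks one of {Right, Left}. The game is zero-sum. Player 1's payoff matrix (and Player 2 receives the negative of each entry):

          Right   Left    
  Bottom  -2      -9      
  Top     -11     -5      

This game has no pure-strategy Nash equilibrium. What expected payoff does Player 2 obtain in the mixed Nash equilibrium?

89/13

In a mixed equilibrium Player 2 is indifferent between Right and Left; this condition fixes p.
  Player 2's payoff from Right: p·2 + (1−p)·11 = -9p + 11
  Player 2's payoff from Left: p·9 + (1−p)·5 = 4p + 5
  -9p + 11 = 4p + 5  ⇒  -13p = -6  ⇒  p = 6/13.
At equilibrium Player 2 is indifferent across columns, so Player 2's payoff equals the payoff from Right: (6/13)·2 + (7/13)·11 = 89/13.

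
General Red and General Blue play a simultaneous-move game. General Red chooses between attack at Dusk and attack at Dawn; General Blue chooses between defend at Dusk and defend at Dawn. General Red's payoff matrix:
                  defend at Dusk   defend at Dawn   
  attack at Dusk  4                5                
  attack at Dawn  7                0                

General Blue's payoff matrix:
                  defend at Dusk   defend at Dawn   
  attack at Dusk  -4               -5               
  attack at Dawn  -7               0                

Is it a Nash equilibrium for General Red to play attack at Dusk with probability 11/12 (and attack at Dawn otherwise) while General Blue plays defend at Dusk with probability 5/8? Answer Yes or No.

No

Given General Red's mix p = 11/12, General Blue's payoff from defend at Dusk is -17/4 but from defend at Dawn is -55/12. General Blue strictly prefers defend at Dusk, so General Blue would not mix.
So the proposed profile is not a Nash equilibrium.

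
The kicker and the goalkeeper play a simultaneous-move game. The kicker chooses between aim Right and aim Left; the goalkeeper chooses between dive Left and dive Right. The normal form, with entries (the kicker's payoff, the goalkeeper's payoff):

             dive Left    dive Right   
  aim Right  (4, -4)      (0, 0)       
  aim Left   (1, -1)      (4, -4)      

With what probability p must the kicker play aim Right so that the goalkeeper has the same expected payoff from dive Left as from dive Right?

For the goalkeeper to be willing to mix, the goalkeeper must be indifferent between dive Left and dive Right, which pins down the kicker's mix.
  the goalkeeper's payoff from dive Left: p·(-4) + (1−p)·(-1) = -3p - 1
  the goalkeeper's payoff from dive Right: p·0 + (1−p)·(-4) = 4p - 4
  -3p - 1 = 4p - 4  ⇒  -7p = -3  ⇒  p = 3/7.

p = 3/7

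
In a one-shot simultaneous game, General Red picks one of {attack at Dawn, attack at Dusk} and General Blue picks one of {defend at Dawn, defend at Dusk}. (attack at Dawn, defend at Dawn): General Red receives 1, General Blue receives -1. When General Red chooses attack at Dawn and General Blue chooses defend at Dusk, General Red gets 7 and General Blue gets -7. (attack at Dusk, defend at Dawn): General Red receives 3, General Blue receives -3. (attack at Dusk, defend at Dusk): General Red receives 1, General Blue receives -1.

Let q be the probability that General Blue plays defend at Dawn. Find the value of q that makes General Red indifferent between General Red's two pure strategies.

General Blue's mix must leave General Red indifferent between attack at Dawn and attack at Dusk.
  General Red's payoff to attack at Dawn: q·1 + (1−q)·7 = -6q + 7
  General Red's payoff to attack at Dusk: q·3 + (1−q)·1 = 2q + 1
  -6q + 7 = 2q + 1  ⇒  -8q = -6  ⇒  q = 3/4.

q = 3/4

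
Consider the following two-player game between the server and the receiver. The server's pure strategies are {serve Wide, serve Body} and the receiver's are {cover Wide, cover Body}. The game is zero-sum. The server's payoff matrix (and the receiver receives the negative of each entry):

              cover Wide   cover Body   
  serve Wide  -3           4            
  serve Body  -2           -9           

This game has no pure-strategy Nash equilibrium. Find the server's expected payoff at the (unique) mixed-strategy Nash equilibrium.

The receiver's mix must leave the server indifferent between serve Wide and serve Body.
  the server's payoff from serve Wide: q·(-3) + (1−q)·4 = -7q + 4
  the server's payoff from serve Body: q·(-2) + (1−q)·(-9) = 7q - 9
  -7q + 4 = 7q - 9  ⇒  -14q = -13  ⇒  q = 13/14.
At equilibrium the server is indifferent across rows, so the server's payoff equals the payoff from serve Wide: (13/14)·(-3) + (1/14)·4 = -5/2.

-5/2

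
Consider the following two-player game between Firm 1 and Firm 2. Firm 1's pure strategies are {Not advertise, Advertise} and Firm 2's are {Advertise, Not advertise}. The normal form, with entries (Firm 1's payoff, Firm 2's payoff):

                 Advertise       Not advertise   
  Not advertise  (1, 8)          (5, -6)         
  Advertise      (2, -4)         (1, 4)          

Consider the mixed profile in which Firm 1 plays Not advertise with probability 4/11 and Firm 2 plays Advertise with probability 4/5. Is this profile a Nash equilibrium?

Yes

Check Firm 2's indifference given Firm 1's mix p = 4/11:
  payoff from Advertise = 4/11; payoff from Not advertise = 4/11 — equal.
Check Firm 1's indifference given Firm 2's mix q = 4/5:
  payoff from Not advertise = 9/5; payoff from Advertise = 9/5 — equal.
Both players are indifferent, so neither can profitably deviate.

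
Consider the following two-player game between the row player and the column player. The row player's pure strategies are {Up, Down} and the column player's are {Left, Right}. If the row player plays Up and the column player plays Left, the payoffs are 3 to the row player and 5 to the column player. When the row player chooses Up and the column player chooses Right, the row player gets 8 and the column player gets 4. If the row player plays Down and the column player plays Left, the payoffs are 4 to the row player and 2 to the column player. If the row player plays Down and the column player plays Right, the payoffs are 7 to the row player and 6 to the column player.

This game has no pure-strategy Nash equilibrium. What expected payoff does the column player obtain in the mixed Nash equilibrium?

22/5

In a mixed equilibrium the column player is indifferent between Left and Right; this condition fixes p.
  the column player's payoff from Left: p·5 + (1−p)·2 = 3p + 2
  the column player's payoff from Right: p·4 + (1−p)·6 = -2p + 6
  3p + 2 = -2p + 6  ⇒  5p = 4  ⇒  p = 4/5.
At equilibrium the column player is indifferent across columns, so the column player's payoff equals the payoff from Left: (4/5)·5 + (1/5)·2 = 22/5.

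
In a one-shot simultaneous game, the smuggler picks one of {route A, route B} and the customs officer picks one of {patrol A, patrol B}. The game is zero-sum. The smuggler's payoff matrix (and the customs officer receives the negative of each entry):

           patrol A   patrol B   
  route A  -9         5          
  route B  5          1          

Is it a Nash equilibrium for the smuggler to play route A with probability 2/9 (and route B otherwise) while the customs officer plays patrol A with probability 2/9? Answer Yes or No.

Check the customs officer's indifference given the smuggler's mix p = 2/9:
  payoff from patrol A = -17/9; payoff from patrol B = -17/9 — equal.
Check the smuggler's indifference given the customs officer's mix q = 2/9:
  payoff from route A = 17/9; payoff from route B = 17/9 — equal.
Both players are indifferent, so neither can profitably deviate.

Yes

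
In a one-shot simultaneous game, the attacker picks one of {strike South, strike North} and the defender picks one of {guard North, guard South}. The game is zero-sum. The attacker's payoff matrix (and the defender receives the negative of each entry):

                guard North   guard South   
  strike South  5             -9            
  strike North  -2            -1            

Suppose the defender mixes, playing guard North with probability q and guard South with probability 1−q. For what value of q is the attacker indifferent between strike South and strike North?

For the attacker to be willing to mix, the attacker must be indifferent between strike South and strike North, which pins down the defender's mix.
  the attacker's payoff to strike South: q·5 + (1−q)·(-9) = 14q - 9
  the attacker's payoff to strike North: q·(-2) + (1−q)·(-1) = -q - 1
  14q - 9 = -q - 1  ⇒  15q = 8  ⇒  q = 8/15.

q = 8/15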